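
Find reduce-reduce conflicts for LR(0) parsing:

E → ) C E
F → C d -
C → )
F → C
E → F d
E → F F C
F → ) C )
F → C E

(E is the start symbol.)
A reduce-reduce conflict occurs when an LR(0) state has two complete items [A → α .] and [B → β .] — both call for a reduction, and with no lookahead the parser cannot choose between them.

Augment with E' → E and build the canonical LR(0) collection (I0 = CLOSURE({[E' → . E]}), then GOTO on every symbol after a dot until no new states appear). It has 18 states:
  I0: { [C → . )], [E → . ) C E], [E → . F F C], [E → . F d], [E' → . E], [F → . ) C )], [F → . C E], [F → . C d -], [F → . C] }  — shift
  I1: { [C → ) .], [C → . )], [E → ) . C E], [F → ) . C )] }  — shift, reduce
  I2: { [C → . )], [E → . ) C E], [E → . F F C], [E → . F d], [F → . ) C )], [F → . C E], [F → . C d -], [F → . C], [F → C . E], [F → C . d -], [F → C .] }  — shift, reduce
  I3: { [E' → E .] }  — accept
  I4: { [C → . )], [E → F . F C], [E → F . d], [F → . ) C )], [F → . C E], [F → . C d -], [F → . C] }  — shift
  I5: { [C → ) .], [C → . )], [F → ) . C )] }  — shift, reduce
  I6: { [C → . )], [E → F F . C] }  — shift
  I7: { [E → F d .] }  — reduce
  I8: { [C → ) .] }  — reduce
  I9: { [E → F F C .] }  — reduce
  I10: { [F → ) C . )] }  — shift
  I11: { [F → ) C ) .] }  — reduce
  I12: { [F → C E .] }  — reduce
  I13: { [F → C d . -] }  — shift
  I14: { [F → C d - .] }  — reduce
  I15: { [C → . )], [E → ) C . E], [E → . ) C E], [E → . F F C], [E → . F d], [F → ) C . )], [F → . ) C )], [F → . C E], [F → . C d -], [F → . C] }  — shift
  I16: { [C → ) .], [C → . )], [E → ) . C E], [F → ) . C )], [F → ) C ) .] }  — shift, 2 reduces
  I17: { [E → ) C E .] }  — reduce

I16 contains complete items [C → ) .], [F → ) C ) .] — reduce-reduce conflict.

Answer: Yes — I16: [C → ) .] vs [F → ) C ) .]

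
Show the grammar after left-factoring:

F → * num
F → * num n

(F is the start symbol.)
F → * num F'
F' → ε
F' → n

Left-factoring transforms A → αβ₁ | αβ₂ into A → αA' and A' → β₁ | β₂
(α is the longest common prefix among the alternatives). Repeat until
no nonterminal has two alternatives with a common prefix.

Round 1: F has alternatives sharing prefix '* num'. Introduce F': F → * num F'
  Add: F' → ε
  Add: F' → n

No remaining common prefixes — done.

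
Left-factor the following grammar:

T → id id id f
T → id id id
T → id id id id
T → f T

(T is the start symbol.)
Left-factoring transforms A → αβ₁ | αβ₂ into A → αA' and A' → β₁ | β₂
(α is the longest common prefix among the alternatives). Repeat until
no nonterminal has two alternatives with a common prefix.

Round 1: T has alternatives sharing prefix 'id id id'. Introduce T': T → id id id T'
  Add: T' → f
  Add: T' → ε
  Add: T' → id

No remaining common prefixes — done.

Resulting grammar:
T → id id id T'
T' → f
T' → ε
T' → id
T → f T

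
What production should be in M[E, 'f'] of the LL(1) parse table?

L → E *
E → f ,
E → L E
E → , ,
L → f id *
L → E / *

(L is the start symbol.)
To find M[E, 'f'], we find productions for E where 'f' is in the predict set (PREDICT(N → α) = (FIRST(α) \ {ε}) ∪ (FOLLOW(N) if α ⇒* ε)).

Relevant sets:
  FIRST(L) = { ',', 'f' }

E → f ,: PREDICT = { 'f' }
  'f' is in predict set, so this production goes in M[E, 'f']
E → L E: PREDICT = { ',', 'f' }
  'f' is in predict set, so this production goes in M[E, 'f']
E → , ,: PREDICT = { ',' }

M[E, 'f'] = E → f ,, E → L E  (a multiply-defined cell — the grammar is not LL(1))

Answer: E → f ,, E → L E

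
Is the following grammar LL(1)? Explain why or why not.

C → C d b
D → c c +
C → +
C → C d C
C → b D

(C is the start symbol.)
A grammar is LL(1) if for each non-terminal N with multiple productions, the predict sets of those productions are pairwise disjoint, where PREDICT(N → α) = (FIRST(α) \ {ε}) ∪ (FOLLOW(N) if α ⇒* ε).

Relevant sets:
  FIRST(C) = { '+', 'b' }

For C:
  PREDICT(C → C d b) = { '+', 'b' }
  PREDICT(C → '+') = { '+' }
  PREDICT(C → C d C) = { '+', 'b' }
  PREDICT(C → b D) = { 'b' }
D has a single production, so nothing to check there.

Conflict found: Predict set conflict for C: { '+' }
The grammar is NOT LL(1).

Answer: No. Predict set conflict for C: { '+' }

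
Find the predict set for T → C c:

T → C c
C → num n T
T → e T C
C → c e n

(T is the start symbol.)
PREDICT(T → C c) = (FIRST(RHS) \ {ε}) ∪ (FOLLOW(T) if ε ∈ FIRST(RHS), i.e. RHS ⇒* ε)
FIRST(C) = { 'c', 'num' }
FIRST(C c) = { 'c', 'num' }
ε ∉ FIRST(C c), so FOLLOW(T) is not added.
PREDICT(T → C c) = { 'c', 'num' }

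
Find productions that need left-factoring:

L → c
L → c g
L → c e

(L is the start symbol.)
Left-factoring is needed when two productions for the same non-terminal
share a common prefix on the right-hand side.

Productions for L:
  L → c
  L → c g
  L → c e

Found common prefix 'c' in productions for L

Answer: Yes, L has productions with common prefix 'c'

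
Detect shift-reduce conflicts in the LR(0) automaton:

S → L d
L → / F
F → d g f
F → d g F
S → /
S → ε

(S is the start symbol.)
A shift-reduce conflict occurs when an LR(0) state has both:
  - a complete (reduce) item [A → α .] (dot at the end), and
  - a shift item [B → β . c γ] (dot before a terminal).

Augment with S' → S and build the canonical LR(0) collection (I0 = CLOSURE({[S' → . S]}), then GOTO on every symbol after a dot until no new states appear). It has 10 states:
  I0: { [L → . / F], [S → . /], [S → . L d], [S → .], [S' → . S] }  — shift, reduce
  I1: { [F → . d g F], [F → . d g f], [L → / . F], [S → / .] }  — shift, reduce
  I2: { [S → L . d] }  — shift
  I3: { [S' → S .] }  — accept
  I4: { [S → L d .] }  — reduce
  I5: { [L → / F .] }  — reduce
  I6: { [F → d . g F], [F → d . g f] }  — shift
  I7: { [F → . d g F], [F → . d g f], [F → d g . F], [F → d g . f] }  — shift
  I8: { [F → d g F .] }  — reduce
  I9: { [F → d g f .] }  — reduce

I0 contains reduce item [S → .] and shift items [L → . / F], [S → . /] — shift-reduce conflict.
I1 contains reduce item [S → / .] and shift items [F → . d g F], [F → . d g f] — shift-reduce conflict.

Answer: Yes — I0: [S → .] vs [L → . / F]; I1: [S → / .] vs [F → . d g F]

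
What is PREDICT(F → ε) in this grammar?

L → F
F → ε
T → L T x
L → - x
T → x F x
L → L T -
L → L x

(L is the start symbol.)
{ $, '-', 'x' }

PREDICT(F → ε) = (FIRST(RHS) \ {ε}) ∪ (FOLLOW(F) if ε ∈ FIRST(RHS), i.e. RHS ⇒* ε)
The right-hand side is ε (FIRST(ε) = { ε }), so the predict set is FOLLOW(F) = { $, '-', 'x' }
PREDICT(F → ε) = { $, '-', 'x' }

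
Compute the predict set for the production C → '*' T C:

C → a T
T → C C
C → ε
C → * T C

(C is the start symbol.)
PREDICT(C → '*' T C) = (FIRST(RHS) \ {ε}) ∪ (FOLLOW(C) if ε ∈ FIRST(RHS), i.e. RHS ⇒* ε)
FIRST('*' T C) = { '*' }
ε ∉ FIRST('*' T C), so FOLLOW(C) is not added.
PREDICT(C → '*' T C) = { '*' }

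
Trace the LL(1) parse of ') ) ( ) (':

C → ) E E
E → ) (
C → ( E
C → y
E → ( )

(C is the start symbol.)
Stack is shown with the top on the left.

Stack    Input        Action
----------------------------
C $      ) ) ( ) ( $  output C → ) E E
) E E $  ) ) ( ) ( $  match ')'
E E $    ) ( ) ( $    output E → ) (
) ( E $  ) ( ) ( $    match ')'
( E $    ( ) ( $      match '('
E $      ) ( $        output E → ) (
) ( $    ) ( $        match ')'
( $      ( $          match '('
$        $            accept

The string is accepted.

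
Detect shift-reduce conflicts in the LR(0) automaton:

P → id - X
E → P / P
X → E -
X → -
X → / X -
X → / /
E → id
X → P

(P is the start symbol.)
A shift-reduce conflict occurs when an LR(0) state has both:
  - a complete (reduce) item [A → α .] (dot at the end), and
  - a shift item [B → β . c γ] (dot before a terminal).

Augment with P' → P and build the canonical LR(0) collection (I0 = CLOSURE({[P' → . P]}), then GOTO on every symbol after a dot until no new states appear). It has 16 states:
  I0: { [P → . id - X], [P' → . P] }  — shift
  I1: { [P' → P .] }  — accept
  I2: { [P → id . - X] }  — shift
  I3: { [E → . P / P], [E → . id], [P → . id - X], [P → id - . X], [X → . -], [X → . / /], [X → . / X -], [X → . E -], [X → . P] }  — shift
  I4: { [X → - .] }  — reduce
  I5: { [E → . P / P], [E → . id], [P → . id - X], [X → . -], [X → . / /], [X → . / X -], [X → . E -], [X → . P], [X → / . /], [X → / . X -] }  — shift
  I6: { [X → E . -] }  — shift
  I7: { [E → P . / P], [X → P .] }  — shift, reduce
  I8: { [P → id - X .] }  — reduce
  I9: { [E → id .], [P → id . - X] }  — shift, reduce
  I10: { [E → P / . P], [P → . id - X] }  — shift
  I11: { [E → P / P .] }  — reduce
  I12: { [X → E - .] }  — reduce
  I13: { [E → . P / P], [E → . id], [P → . id - X], [X → . -], [X → . / /], [X → . / X -], [X → . E -], [X → . P], [X → / . /], [X → / . X -], [X → / / .] }  — shift, reduce
  I14: { [X → / X . -] }  — shift
  I15: { [X → / X - .] }  — reduce

I7 contains reduce item [X → P .] and shift item [E → P . / P] — shift-reduce conflict.
I9 contains reduce item [E → id .] and shift item [P → id . - X] — shift-reduce conflict.
I13 contains reduce item [X → / / .] and shift items [E → . id], [P → . id - X], [X → . -], [X → . / /], [X → / . /], [X → . / X -] — shift-reduce conflict.

Answer: Yes — I7: [X → P .] vs [E → P . / P]; I9: [E → id .] vs [P → id . - X]; I13: [X → / / .] vs [E → . id]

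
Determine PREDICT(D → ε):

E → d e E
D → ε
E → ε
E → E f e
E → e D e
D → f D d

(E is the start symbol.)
{ 'd', 'e' }

PREDICT(D → ε) = (FIRST(RHS) \ {ε}) ∪ (FOLLOW(D) if ε ∈ FIRST(RHS), i.e. RHS ⇒* ε)
The right-hand side is ε (FIRST(ε) = { ε }), so the predict set is FOLLOW(D) = { 'd', 'e' }
PREDICT(D → ε) = { 'd', 'e' }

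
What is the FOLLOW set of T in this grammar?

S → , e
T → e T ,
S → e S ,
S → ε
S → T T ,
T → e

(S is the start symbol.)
{ ',', 'e' }

To compute FOLLOW(T), find every occurrence of T on a right-hand side N → α T β: add FIRST(β) \ {ε}, and if β is empty or nullable also add FOLLOW(N). Iterate to a fixed point.

In T → e T ,: T is followed by ',', add FIRST(',') \ {ε} = { ',' }
In S → T T ,: T is followed by T ',', add FIRST(T ',') \ {ε} = { 'e' }
In S → T T ,: T is followed by ',', add FIRST(',') \ {ε} = { ',' }

Taking the union: FOLLOW(T) = { ',', 'e' }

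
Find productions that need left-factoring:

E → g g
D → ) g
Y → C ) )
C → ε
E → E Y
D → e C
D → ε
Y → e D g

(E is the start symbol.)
Left-factoring is needed when two productions for the same non-terminal
share a common prefix on the right-hand side.

Productions for E:
  E → g g
  E → E Y
Productions for D:
  D → ) g
  D → e C
  D → ε
Productions for Y:
  Y → C ) )
  Y → e D g

No common prefixes found.

Answer: No, left-factoring is not needed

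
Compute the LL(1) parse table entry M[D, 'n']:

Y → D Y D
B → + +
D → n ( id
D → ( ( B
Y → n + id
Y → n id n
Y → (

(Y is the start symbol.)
D → n ( id

To find M[D, 'n'], we find productions for D where 'n' is in the predict set (PREDICT(N → α) = (FIRST(α) \ {ε}) ∪ (FOLLOW(N) if α ⇒* ε)).

D → n ( id: PREDICT = { 'n' }
  'n' is in predict set, so this production goes in M[D, 'n']
D → ( ( B: PREDICT = { '(' }

M[D, 'n'] = D → n ( id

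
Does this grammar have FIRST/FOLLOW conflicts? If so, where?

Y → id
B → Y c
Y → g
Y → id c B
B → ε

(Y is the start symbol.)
No FIRST/FOLLOW conflicts.

Nullable non-terminals: B.
FIRST sets used below: FIRST(Y) = { 'g', 'id' }

B: nullable alternative(s) B → ε; FOLLOW(B) = { $, 'c' }
  B → Y c: FIRST \ {ε} = { 'g', 'id' } — disjoint from FOLLOW(B)
  B → ε: FIRST \ {ε} = { } — this is the only nullable alternative, skip

Y has no nullable alternative, so no FIRST/FOLLOW check is needed there.

No FIRST/FOLLOW conflicts found.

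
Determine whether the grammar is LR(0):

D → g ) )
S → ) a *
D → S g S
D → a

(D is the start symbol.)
A grammar is LR(0) if no state in the canonical LR(0) collection has:
  - both a shift item (dot before a terminal) and a complete item (shift-reduce conflict), or
  - two or more complete items (reduce-reduce conflict; the accept item [D' → D .] counts as a complete item here).

Augment with D' → D and build the canonical LR(0) collection (I0 = CLOSURE({[D' → . D]}), then GOTO on every symbol after a dot until no new states appear). It has 12 states:
  I0: { [D → . S g S], [D → . a], [D → . g ) )], [D' → . D], [S → . ) a *] }  — shift
  I1: { [S → ) . a *] }  — shift
  I2: { [D' → D .] }  — accept
  I3: { [D → S . g S] }  — shift
  I4: { [D → a .] }  — reduce
  I5: { [D → g . ) )] }  — shift
  I6: { [D → g ) . )] }  — shift
  I7: { [D → g ) ) .] }  — reduce
  I8: { [D → S g . S], [S → . ) a *] }  — shift
  I9: { [D → S g S .] }  — reduce
  I10: { [S → ) a . *] }  — shift
  I11: { [S → ) a * .] }  — reduce

Every state is either a pure shift/goto state or contains exactly one complete item and nothing to shift — no conflicts. The grammar is LR(0).

Answer: Yes, the grammar is LR(0)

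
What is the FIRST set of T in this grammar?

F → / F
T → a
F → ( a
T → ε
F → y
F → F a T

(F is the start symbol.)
To compute FIRST(T), examine every production with T on the left-hand side, reading each right-hand side left to right until a non-nullable symbol is reached.

From T → a:
  - a is a terminal: add 'a' and stop
From T → ε:
  - ε-production, so ε ∈ FIRST(T)

Collecting: FIRST(T) = { 'a', ε }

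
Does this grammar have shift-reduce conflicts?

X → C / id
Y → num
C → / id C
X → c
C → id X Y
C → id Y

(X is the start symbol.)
No shift-reduce conflicts

Augment with X' → X and build the canonical LR(0) collection (I0 = CLOSURE({[X' → . X]}), then GOTO on every symbol after a dot until no new states appear). It has 14 states:
  I0: { [C → . / id C], [C → . id X Y], [C → . id Y], [X → . C / id], [X → . c], [X' → . X] }  — shift
  I1: { [C → / . id C] }  — shift
  I2: { [X → C . / id] }  — shift
  I3: { [X' → X .] }  — accept
  I4: { [X → c .] }  — reduce
  I5: { [C → . / id C], [C → . id X Y], [C → . id Y], [C → id . X Y], [C → id . Y], [X → . C / id], [X → . c], [Y → . num] }  — shift
  I6: { [C → id X . Y], [Y → . num] }  — shift
  I7: { [C → id Y .] }  — reduce
  I8: { [Y → num .] }  — reduce
  I9: { [C → id X Y .] }  — reduce
  I10: { [X → C / . id] }  — shift
  I11: { [X → C / id .] }  — reduce
  I12: { [C → . / id C], [C → . id X Y], [C → . id Y], [C → / id . C] }  — shift
  I13: { [C → / id C .] }  — reduce

No state contains both a complete item and a shift item.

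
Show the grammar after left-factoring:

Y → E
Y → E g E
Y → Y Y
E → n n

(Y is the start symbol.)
Left-factoring transforms A → αβ₁ | αβ₂ into A → αA' and A' → β₁ | β₂
(α is the longest common prefix among the alternatives). Repeat until
no nonterminal has two alternatives with a common prefix.

Round 1: Y has alternatives sharing prefix 'E'. Introduce Y': Y → E Y'
  Add: Y' → ε
  Add: Y' → g E

No remaining common prefixes — done.

Resulting grammar:
Y → E Y'
Y' → ε
Y' → g E
Y → Y Y
E → n n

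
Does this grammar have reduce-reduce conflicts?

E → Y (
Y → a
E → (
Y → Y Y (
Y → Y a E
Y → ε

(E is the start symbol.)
Yes — I7: [Y → .] vs [Y → a .]

A reduce-reduce conflict occurs when an LR(0) state has two complete items [A → α .] and [B → β .] — both call for a reduction, and with no lookahead the parser cannot choose between them.

Augment with E' → E and build the canonical LR(0) collection (I0 = CLOSURE({[E' → . E]}), then GOTO on every symbol after a dot until no new states appear). It has 10 states:
  I0: { [E → . (], [E → . Y (], [E' → . E], [Y → . Y Y (], [Y → . Y a E], [Y → . a], [Y → .] }  — shift, reduce
  I1: { [E → ( .] }  — reduce
  I2: { [E' → E .] }  — accept
  I3: { [E → Y . (], [Y → . Y Y (], [Y → . Y a E], [Y → . a], [Y → .], [Y → Y . Y (], [Y → Y . a E] }  — shift, reduce
  I4: { [Y → a .] }  — reduce
  I5: { [E → Y ( .] }  — reduce
  I6: { [Y → . Y Y (], [Y → . Y a E], [Y → . a], [Y → .], [Y → Y . Y (], [Y → Y . a E], [Y → Y Y . (] }  — shift, reduce
  I7: { [E → . (], [E → . Y (], [Y → . Y Y (], [Y → . Y a E], [Y → . a], [Y → .], [Y → Y a . E], [Y → a .] }  — shift, 2 reduces
  I8: { [Y → Y a E .] }  — reduce
  I9: { [Y → Y Y ( .] }  — reduce

I7 contains complete items [Y → .], [Y → a .] — reduce-reduce conflict.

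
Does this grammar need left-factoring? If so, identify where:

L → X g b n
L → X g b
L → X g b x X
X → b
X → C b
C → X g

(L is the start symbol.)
Left-factoring is needed when two productions for the same non-terminal
share a common prefix on the right-hand side.

Productions for L:
  L → X g b n
  L → X g b
  L → X g b x X
Productions for X:
  X → b
  X → C b

Found common prefix 'X g b' in productions for L

Answer: Yes, L has productions with common prefix 'X g b'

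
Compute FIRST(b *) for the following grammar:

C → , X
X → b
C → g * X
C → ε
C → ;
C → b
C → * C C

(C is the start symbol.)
{ 'b' }

To compute FIRST(b *), process the symbols left to right:
Symbol b is a terminal. Add 'b' and stop.
FIRST(b *) = { 'b' }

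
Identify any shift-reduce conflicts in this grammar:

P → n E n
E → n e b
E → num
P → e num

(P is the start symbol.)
No shift-reduce conflicts

Augment with P' → P and build the canonical LR(0) collection (I0 = CLOSURE({[P' → . P]}), then GOTO on every symbol after a dot until no new states appear). It has 11 states:
  I0: { [P → . e num], [P → . n E n], [P' → . P] }  — shift
  I1: { [P' → P .] }  — accept
  I2: { [P → e . num] }  — shift
  I3: { [E → . n e b], [E → . num], [P → n . E n] }  — shift
  I4: { [P → n E . n] }  — shift
  I5: { [E → n . e b] }  — shift
  I6: { [E → num .] }  — reduce
  I7: { [E → n e . b] }  — shift
  I8: { [E → n e b .] }  — reduce
  I9: { [P → n E n .] }  — reduce
  I10: { [P → e num .] }  — reduce

No state contains both a complete item and a shift item.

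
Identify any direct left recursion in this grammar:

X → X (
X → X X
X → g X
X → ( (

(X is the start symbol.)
Direct left recursion occurs when N → N α for some non-terminal N (the right-hand side begins with the left-hand side itself).

X → X (: LEFT RECURSIVE (starts with X)
X → X X: LEFT RECURSIVE (starts with X)
X → g X: starts with g
X → ( (: starts with '('

The grammar has direct left recursion on: X.

Answer: Yes, X is left-recursive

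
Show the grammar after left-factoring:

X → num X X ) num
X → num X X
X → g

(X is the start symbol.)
X → num X X X'
X' → ) num
X' → ε
X → g

Left-factoring transforms A → αβ₁ | αβ₂ into A → αA' and A' → β₁ | β₂
(α is the longest common prefix among the alternatives). Repeat until
no nonterminal has two alternatives with a common prefix.

Round 1: X has alternatives sharing prefix 'num X X'. Introduce X': X → num X X X'
  Add: X' → ) num
  Add: X' → ε

No remaining common prefixes — done.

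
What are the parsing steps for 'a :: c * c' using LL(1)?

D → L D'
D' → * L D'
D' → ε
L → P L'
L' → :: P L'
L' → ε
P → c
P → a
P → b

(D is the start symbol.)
LL(1) parsing maintains a stack (initially the start symbol over $) and the input. At each step: if the stack top is a terminal, match it against the current input token; if it is a non-terminal N, replace it with the RHS of M[N, lookahead] (the unique production whose predict set contains the lookahead).

Stack is shown with the top on the left.

Stack         Input         Action
----------------------------------
D $           a :: c * c $  output D → L D'
L D' $        a :: c * c $  output L → P L'
P L' D' $     a :: c * c $  output P → a
a L' D' $     a :: c * c $  match 'a'
L' D' $       :: c * c $    output L' → :: P L'
:: P L' D' $  :: c * c $    match '::'
P L' D' $     c * c $       output P → c
c L' D' $     c * c $       match 'c'
L' D' $       * c $         output L' → ε
D' $          * c $         output D' → * L D'
* L D' $      * c $         match '*'
L D' $        c $           output L → P L'
P L' D' $     c $           output P → c
c L' D' $     c $           match 'c'
L' D' $       $             output L' → ε
D' $          $             output D' → ε
$             $             accept

The string is accepted.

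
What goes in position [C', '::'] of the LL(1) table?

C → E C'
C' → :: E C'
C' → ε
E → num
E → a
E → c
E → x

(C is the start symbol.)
To find M[C', '::'], we find productions for C' where '::' is in the predict set (PREDICT(N → α) = (FIRST(α) \ {ε}) ∪ (FOLLOW(N) if α ⇒* ε)).

Relevant sets:
  FOLLOW(C') = { $ }

C' → :: E C': PREDICT = { '::' }
  '::' is in predict set, so this production goes in M[C', '::']
C' → ε: PREDICT = { $ }

M[C', '::'] = C' → :: E C'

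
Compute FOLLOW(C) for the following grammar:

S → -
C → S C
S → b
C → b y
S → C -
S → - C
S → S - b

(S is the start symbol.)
{ $, '-', 'b' }

In C → S C: C is at the end; this adds FOLLOW(C) to itself — nothing new
In S → C -: C is followed by '-', add FIRST('-') \ {ε} = { '-' }
In S → - C: C is at the end, add FOLLOW(S)

The FOLLOW sets referred to above (computed the same way, to a fixed point):
  FOLLOW(S) = { $, '-', 'b' }

Taking the union: FOLLOW(C) = { $, '-', 'b' }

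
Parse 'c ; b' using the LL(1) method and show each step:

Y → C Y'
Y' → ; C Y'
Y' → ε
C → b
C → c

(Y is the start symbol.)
Stack is shown with the top on the left.

Stack     Input    Action
-------------------------
Y $       c ; b $  output Y → C Y'
C Y' $    c ; b $  output C → c
c Y' $    c ; b $  match 'c'
Y' $      ; b $    output Y' → ; C Y'
; C Y' $  ; b $    match ';'
C Y' $    b $      output C → b
b Y' $    b $      match 'b'
Y' $      $        output Y' → ε
$         $        accept

The string is accepted.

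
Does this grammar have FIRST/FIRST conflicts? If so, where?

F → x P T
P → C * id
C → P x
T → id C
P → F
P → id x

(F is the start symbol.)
Yes. P → C '*' id / P → F on { 'x' }; P → C '*' id / P → id x on { 'id' }

A FIRST/FIRST conflict occurs when two productions N → α and N → β for the same non-terminal have FIRST(α) ∩ FIRST(β) ≠ ∅ (with ε ∈ FIRST of a nullable right-hand side, so two nullable alternatives also conflict).

FIRST sets of the non-terminals at (or reachable through a nullable prefix from) the front of some alternative:
  FIRST(C) = { 'id', 'x' }
  FIRST(F) = { 'x' }

Productions for P:
  P → C * id: FIRST = { 'id', 'x' }
  P → F: FIRST = { 'x' }
  P → id x: FIRST = { 'id' }
F, C, T have only one production, so no FIRST/FIRST conflict is possible there.

Conflict for P: P → C * id and P → F
  Overlap: { 'x' }
Conflict for P: P → C * id and P → id x
  Overlap: { 'id' }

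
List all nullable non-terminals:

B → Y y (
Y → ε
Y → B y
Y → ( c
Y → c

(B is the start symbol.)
{ 'Y' }

ε-productions: Y → ε
So Y is immediately nullable.
No further non-terminal can be added: every production for the remaining non-terminals contains a terminal or a non-nullable non-terminal.
Nullable = { 'Y' }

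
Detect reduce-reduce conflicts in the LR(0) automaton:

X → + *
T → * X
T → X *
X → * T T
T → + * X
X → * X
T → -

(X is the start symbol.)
A reduce-reduce conflict occurs when an LR(0) state has two complete items [A → α .] and [B → β .] — both call for a reduction, and with no lookahead the parser cannot choose between them.

Augment with X' → X and build the canonical LR(0) collection (I0 = CLOSURE({[X' → . X]}), then GOTO on every symbol after a dot until no new states appear). It has 16 states:
  I0: { [X → . * T T], [X → . * X], [X → . + *], [X' → . X] }  — shift
  I1: { [T → . * X], [T → . + * X], [T → . -], [T → . X *], [X → * . T T], [X → * . X], [X → . * T T], [X → . * X], [X → . + *] }  — shift
  I2: { [X → + . *] }  — shift
  I3: { [X' → X .] }  — accept
  I4: { [X → + * .] }  — reduce
  I5: { [T → * . X], [T → . * X], [T → . + * X], [T → . -], [T → . X *], [X → * . T T], [X → * . X], [X → . * T T], [X → . * X], [X → . + *] }  — shift
  I6: { [T → + . * X], [X → + . *] }  — shift
  I7: { [T → - .] }  — reduce
  I8: { [T → . * X], [T → . + * X], [T → . -], [T → . X *], [X → * T . T], [X → . * T T], [X → . * X], [X → . + *] }  — shift
  I9: { [T → X . *], [X → * X .] }  — shift, reduce
  I10: { [T → X * .] }  — reduce
  I11: { [X → * T T .] }  — reduce
  I12: { [T → X . *] }  — shift
  I13: { [T → + * . X], [X → + * .], [X → . * T T], [X → . * X], [X → . + *] }  — shift, reduce
  I14: { [T → + * X .] }  — reduce
  I15: { [T → * X .], [T → X . *], [X → * X .] }  — shift, 2 reduces

I15 contains complete items [T → * X .], [X → * X .] — reduce-reduce conflict.

Answer: Yes — I15: [T → * X .] vs [X → * X .]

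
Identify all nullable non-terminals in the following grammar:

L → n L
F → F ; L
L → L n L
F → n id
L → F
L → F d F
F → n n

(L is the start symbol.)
None

A non-terminal is nullable if it can derive ε (the empty string): either it has an ε-production, or it has a production whose right-hand side consists entirely of nullable non-terminals.

There are no ε-productions, so no non-terminal can derive ε.
No non-terminals are nullable.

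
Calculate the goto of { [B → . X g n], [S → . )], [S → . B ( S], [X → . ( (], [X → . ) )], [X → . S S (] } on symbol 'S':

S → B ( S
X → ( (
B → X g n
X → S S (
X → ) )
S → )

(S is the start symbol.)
{ [B → . X g n], [S → . )], [S → . B ( S], [X → . ( (], [X → . ) )], [X → . S S (], [X → S . S (] }

GOTO(I, 'S') = CLOSURE({ [A → αX.β] : [A → α.Xβ] ∈ I, X = 'S' })

Items with dot before 'S', with the dot advanced:
  [X → . S S (] → [X → S . S (]
Closure of the advanced items:
  [X → S . S (] has the dot before S: add [S → . B ( S], [S → . )]
  [S → . B ( S] has the dot before B: add [B → . X g n]
  [B → . X g n] has the dot before X: add [X → . ( (], [X → . S S (], [X → . ) )]

GOTO = { [B → . X g n], [S → . )], [S → . B ( S], [X → . ( (], [X → . ) )], [X → . S S (], [X → S . S (] }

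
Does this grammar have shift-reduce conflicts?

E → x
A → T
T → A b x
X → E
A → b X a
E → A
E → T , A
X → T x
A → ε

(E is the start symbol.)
Augment with E' → E and build the canonical LR(0) collection (I0 = CLOSURE({[E' → . E]}), then GOTO on every symbol after a dot until no new states appear). It has 16 states:
  I0: { [A → . T], [A → . b X a], [A → .], [E → . A], [E → . T , A], [E → . x], [E' → . E], [T → . A b x] }  — shift, reduce
  I1: { [E → A .], [T → A . b x] }  — shift, reduce
  I2: { [E' → E .] }  — accept
  I3: { [A → T .], [E → T . , A] }  — shift, reduce
  I4: { [A → . T], [A → . b X a], [A → .], [A → b . X a], [E → . A], [E → . T , A], [E → . x], [T → . A b x], [X → . E], [X → . T x] }  — shift, reduce
  I5: { [E → x .] }  — reduce
  I6: { [X → E .] }  — reduce
  I7: { [A → T .], [E → T . , A], [X → T . x] }  — shift, reduce
  I8: { [A → b X . a] }  — shift
  I9: { [A → b X a .] }  — reduce
  I10: { [A → . T], [A → . b X a], [A → .], [E → T , . A], [T → . A b x] }  — shift, reduce
  I11: { [X → T x .] }  — reduce
  I12: { [E → T , A .], [T → A . b x] }  — shift, reduce
  I13: { [A → T .] }  — reduce
  I14: { [T → A b . x] }  — shift
  I15: { [T → A b x .] }  — reduce

I0 contains reduce item [A → .] and shift items [A → . b X a], [E → . x] — shift-reduce conflict.
I1 contains reduce item [E → A .] and shift item [T → A . b x] — shift-reduce conflict.
I3 contains reduce item [A → T .] and shift item [E → T . , A] — shift-reduce conflict.
I4 contains reduce item [A → .] and shift items [A → . b X a], [E → . x] — shift-reduce conflict.
I7 contains reduce item [A → T .] and shift items [E → T . , A], [X → T . x] — shift-reduce conflict.
I10 contains reduce item [A → .] and shift item [A → . b X a] — shift-reduce conflict.
I12 contains reduce item [E → T , A .] and shift item [T → A . b x] — shift-reduce conflict.

Answer: Yes — I0: [A → .] vs [A → . b X a]; I1: [E → A .] vs [T → A . b x]; I3: [A → T .] vs [E → T . , A]; I4: [A → .] vs [A → . b X a]; I7: [A → T .] vs [E → T . , A]; I10: [A → .] vs [A → . b X a]; I12: [E → T , A .] vs [T → A . b x]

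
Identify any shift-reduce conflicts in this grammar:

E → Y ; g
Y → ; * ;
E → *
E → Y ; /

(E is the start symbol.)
Augment with E' → E and build the canonical LR(0) collection (I0 = CLOSURE({[E' → . E]}), then GOTO on every symbol after a dot until no new states appear). It has 10 states:
  I0: { [E → . *], [E → . Y ; /], [E → . Y ; g], [E' → . E], [Y → . ; * ;] }  — shift
  I1: { [E → * .] }  — reduce
  I2: { [Y → ; . * ;] }  — shift
  I3: { [E' → E .] }  — accept
  I4: { [E → Y . ; /], [E → Y . ; g] }  — shift
  I5: { [E → Y ; . /], [E → Y ; . g] }  — shift
  I6: { [E → Y ; / .] }  — reduce
  I7: { [E → Y ; g .] }  — reduce
  I8: { [Y → ; * . ;] }  — shift
  I9: { [Y → ; * ; .] }  — reduce

No state contains both a complete item and a shift item.

Answer: No shift-reduce conflicts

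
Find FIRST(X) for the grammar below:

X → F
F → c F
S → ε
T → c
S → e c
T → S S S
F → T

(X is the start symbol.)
{ 'c', 'e', ε }

To compute FIRST(X), examine every production with X on the left-hand side, reading each right-hand side left to right until a non-nullable symbol is reached.

FIRST sets of the other non-terminals involved (by the same procedure, iterated to a fixed point):
  FIRST(F) = { 'c', 'e', ε }

From X → F:
  - F is a non-terminal: add FIRST(F) \ {ε} = { 'c', 'e' }
    F is nullable and nothing follows, so the whole right-hand side can vanish: ε ∈ FIRST(X)

Collecting: FIRST(X) = { 'c', 'e', ε }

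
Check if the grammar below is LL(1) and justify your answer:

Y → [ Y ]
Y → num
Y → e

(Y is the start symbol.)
For Y:
  PREDICT(Y → '[' Y ']') = { '[' }
  PREDICT(Y → num) = { 'num' }
  PREDICT(Y → e) = { 'e' }

All predict sets are disjoint. The grammar IS LL(1).

Answer: Yes, the grammar is LL(1).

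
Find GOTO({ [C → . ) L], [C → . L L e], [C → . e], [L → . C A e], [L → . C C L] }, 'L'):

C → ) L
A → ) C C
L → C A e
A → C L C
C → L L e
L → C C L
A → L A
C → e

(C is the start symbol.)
GOTO(I, 'L') = CLOSURE({ [A → αX.β] : [A → α.Xβ] ∈ I, X = 'L' })

Items with dot before 'L', with the dot advanced:
  [C → . L L e] → [C → L . L e]
Closure of the advanced items:
  [C → L . L e] has the dot before L: add [L → . C A e], [L → . C C L]
  [L → . C A e] has the dot before C: add [C → . ) L], [C → . L L e], [C → . e]

GOTO = { [C → . ) L], [C → . L L e], [C → . e], [C → L . L e], [L → . C A e], [L → . C C L] }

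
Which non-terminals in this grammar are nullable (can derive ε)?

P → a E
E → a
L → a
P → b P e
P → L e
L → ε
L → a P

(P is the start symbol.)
ε-productions: L → ε
So L is immediately nullable.
No further non-terminal can be added: every production for the remaining non-terminals contains a terminal or a non-nullable non-terminal.
Nullable = { 'L' }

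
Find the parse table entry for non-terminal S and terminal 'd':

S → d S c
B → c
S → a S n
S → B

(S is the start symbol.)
S → d S c

To find M[S, 'd'], we find productions for S where 'd' is in the predict set (PREDICT(N → α) = (FIRST(α) \ {ε}) ∪ (FOLLOW(N) if α ⇒* ε)).

Relevant sets:
  FIRST(B) = { 'c' }

S → d S c: PREDICT = { 'd' }
  'd' is in predict set, so this production goes in M[S, 'd']
S → a S n: PREDICT = { 'a' }
S → B: PREDICT = { 'c' }

M[S, 'd'] = S → d S c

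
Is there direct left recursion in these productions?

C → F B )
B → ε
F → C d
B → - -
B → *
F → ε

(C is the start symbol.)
Direct left recursion occurs when N → N α for some non-terminal N (the right-hand side begins with the left-hand side itself).

C → F B ): starts with F
B → ε: starts with ε
F → C d: starts with C
B → - -: starts with '-'
B → *: starts with '*'
F → ε: starts with ε

No direct left recursion found.

Answer: No direct left recursion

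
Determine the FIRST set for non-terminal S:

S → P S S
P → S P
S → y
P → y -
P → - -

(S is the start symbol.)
{ '-', 'y' }

FIRST sets of the other non-terminals involved (by the same procedure, iterated to a fixed point):
  FIRST(P) = { '-', 'y' }

From S → P S S:
  - P is a non-terminal: add FIRST(P) \ {ε} = { '-', 'y' }
    P is not nullable, so stop
From S → y:
  - y is a terminal: add 'y' and stop

Collecting: FIRST(S) = { '-', 'y' }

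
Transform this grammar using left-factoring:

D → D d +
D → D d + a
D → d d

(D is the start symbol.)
D → D d + D'
D' → ε
D' → a
D → d d

Left-factoring transforms A → αβ₁ | αβ₂ into A → αA' and A' → β₁ | β₂
(α is the longest common prefix among the alternatives). Repeat until
no nonterminal has two alternatives with a common prefix.

Round 1: D has alternatives sharing prefix 'D d +'. Introduce D': D → D d + D'
  Add: D' → ε
  Add: D' → a

No remaining common prefixes — done.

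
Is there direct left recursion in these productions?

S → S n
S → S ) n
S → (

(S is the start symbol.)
Direct left recursion occurs when N → N α for some non-terminal N (the right-hand side begins with the left-hand side itself).

S → S n: LEFT RECURSIVE (starts with S)
S → S ) n: LEFT RECURSIVE (starts with S)
S → (: starts with '('

The grammar has direct left recursion on: S.

Answer: Yes, S is left-recursive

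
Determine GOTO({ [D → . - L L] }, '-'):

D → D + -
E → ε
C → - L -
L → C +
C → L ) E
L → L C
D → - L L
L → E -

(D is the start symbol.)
{ [C → . - L -], [C → . L ) E], [D → - . L L], [E → .], [L → . C +], [L → . E -], [L → . L C] }

GOTO(I, '-') = CLOSURE({ [A → αX.β] : [A → α.Xβ] ∈ I, X = '-' })

Items with dot before '-', with the dot advanced:
  [D → . - L L] → [D → - . L L]
Closure of the advanced items:
  [D → - . L L] has the dot before L: add [L → . C +], [L → . L C], [L → . E -]
  [L → . C +] has the dot before C: add [C → . - L -], [C → . L ) E]
  [L → . E -] has the dot before E: add [E → .]

GOTO = { [C → . - L -], [C → . L ) E], [D → - . L L], [E → .], [L → . C +], [L → . E -], [L → . L C] }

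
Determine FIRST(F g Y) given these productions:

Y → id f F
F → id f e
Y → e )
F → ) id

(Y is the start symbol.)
FIRST sets of the non-terminals involved (from the grammar, by fixed-point iteration):
  FIRST(F) = { ')', 'id' }

To compute FIRST(F g Y), process the symbols left to right:
Symbol F is a non-terminal. Add FIRST(F) \ {ε} = { ')', 'id' }
F is not nullable (ε ∉ FIRST(F)), so stop here.
FIRST(F g Y) = { ')', 'id' }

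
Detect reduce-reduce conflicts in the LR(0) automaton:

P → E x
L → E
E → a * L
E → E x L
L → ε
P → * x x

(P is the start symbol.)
Augment with P' → P and build the canonical LR(0) collection (I0 = CLOSURE({[P' → . P]}), then GOTO on every symbol after a dot until no new states appear). It has 13 states:
  I0: { [E → . E x L], [E → . a * L], [P → . * x x], [P → . E x], [P' → . P] }  — shift
  I1: { [P → * . x x] }  — shift
  I2: { [E → E . x L], [P → E . x] }  — shift
  I3: { [P' → P .] }  — accept
  I4: { [E → a . * L] }  — shift
  I5: { [E → . E x L], [E → . a * L], [E → a * . L], [L → . E], [L → .] }  — shift, reduce
  I6: { [E → E . x L], [L → E .] }  — shift, reduce
  I7: { [E → a * L .] }  — reduce
  I8: { [E → . E x L], [E → . a * L], [E → E x . L], [L → . E], [L → .] }  — shift, reduce
  I9: { [E → E x L .] }  — reduce
  I10: { [E → . E x L], [E → . a * L], [E → E x . L], [L → . E], [L → .], [P → E x .] }  — shift, 2 reduces
  I11: { [P → * x . x] }  — shift
  I12: { [P → * x x .] }  — reduce

I10 contains complete items [L → .], [P → E x .] — reduce-reduce conflict.

Answer: Yes — I10: [L → .] vs [P → E x .]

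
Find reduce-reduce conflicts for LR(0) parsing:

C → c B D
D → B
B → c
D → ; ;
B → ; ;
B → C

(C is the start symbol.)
Yes — I10: [B → ; ; .] vs [D → ; ; .]

Augment with C' → C and build the canonical LR(0) collection (I0 = CLOSURE({[C' → . C]}), then GOTO on every symbol after a dot until no new states appear). It has 12 states:
  I0: { [C → . c B D], [C' → . C] }  — shift
  I1: { [C' → C .] }  — accept
  I2: { [B → . ; ;], [B → . C], [B → . c], [C → . c B D], [C → c . B D] }  — shift
  I3: { [B → ; . ;] }  — shift
  I4: { [B → . ; ;], [B → . C], [B → . c], [C → . c B D], [C → c B . D], [D → . ; ;], [D → . B] }  — shift
  I5: { [B → C .] }  — reduce
  I6: { [B → . ; ;], [B → . C], [B → . c], [B → c .], [C → . c B D], [C → c . B D] }  — shift, reduce
  I7: { [B → ; . ;], [D → ; . ;] }  — shift
  I8: { [D → B .] }  — reduce
  I9: { [C → c B D .] }  — reduce
  I10: { [B → ; ; .], [D → ; ; .] }  — 2 reduces
  I11: { [B → ; ; .] }  — reduce

I10 contains complete items [B → ; ; .], [D → ; ; .] — reduce-reduce conflict.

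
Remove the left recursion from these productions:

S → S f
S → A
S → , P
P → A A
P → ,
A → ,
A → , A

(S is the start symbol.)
S is directly left-recursive. The standard transformation for
  A → A α₁ | ... | A α_m | β₁ | ... | β_n
is
  A  → β₁ A' | ... | β_n A'
  A' → α₁ A' | ... | α_m A' | ε

S → A becomes S → A S'
S → , P becomes S → , P S'
S → S f becomes S' → f S'
Add S' → ε

Productions for other non-terminals are unchanged:
  P → A A
  P → ,
  A → ,
  A → , A

Resulting grammar:
S → A S'
S → , P S'
S' → f S'
S' → ε
P → A A
P → ,
A → ,
A → , A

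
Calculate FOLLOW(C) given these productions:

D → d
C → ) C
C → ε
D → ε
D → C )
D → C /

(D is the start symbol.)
{ ')', '/' }

To compute FOLLOW(C), find every occurrence of C on a right-hand side N → α C β: add FIRST(β) \ {ε}, and if β is empty or nullable also add FOLLOW(N). Iterate to a fixed point.

In C → ) C: C is at the end; this adds FOLLOW(C) to itself — nothing new
In D → C ): C is followed by ')', add FIRST(')') \ {ε} = { ')' }
In D → C /: C is followed by '/', add FIRST('/') \ {ε} = { '/' }

Taking the union: FOLLOW(C) = { ')', '/' }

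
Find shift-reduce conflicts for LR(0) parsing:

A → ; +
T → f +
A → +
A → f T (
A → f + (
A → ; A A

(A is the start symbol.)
No shift-reduce conflicts

A shift-reduce conflict occurs when an LR(0) state has both:
  - a complete (reduce) item [A → α .] (dot at the end), and
  - a shift item [B → β . c γ] (dot before a terminal).

Augment with A' → A and build the canonical LR(0) collection (I0 = CLOSURE({[A' → . A]}), then GOTO on every symbol after a dot until no new states appear). It has 14 states:
  I0: { [A → . +], [A → . ; +], [A → . ; A A], [A → . f + (], [A → . f T (], [A' → . A] }  — shift
  I1: { [A → + .] }  — reduce
  I2: { [A → . +], [A → . ; +], [A → . ; A A], [A → . f + (], [A → . f T (], [A → ; . +], [A → ; . A A] }  — shift
  I3: { [A' → A .] }  — accept
  I4: { [A → f . + (], [A → f . T (], [T → . f +] }  — shift
  I5: { [A → f + . (] }  — shift
  I6: { [A → f T . (] }  — shift
  I7: { [T → f . +] }  — shift
  I8: { [T → f + .] }  — reduce
  I9: { [A → f T ( .] }  — reduce
  I10: { [A → f + ( .] }  — reduce
  I11: { [A → + .], [A → ; + .] }  — 2 reduces
  I12: { [A → . +], [A → . ; +], [A → . ; A A], [A → . f + (], [A → . f T (], [A → ; A . A] }  — shift
  I13: { [A → ; A A .] }  — reduce

No state contains both a complete item and a shift item.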